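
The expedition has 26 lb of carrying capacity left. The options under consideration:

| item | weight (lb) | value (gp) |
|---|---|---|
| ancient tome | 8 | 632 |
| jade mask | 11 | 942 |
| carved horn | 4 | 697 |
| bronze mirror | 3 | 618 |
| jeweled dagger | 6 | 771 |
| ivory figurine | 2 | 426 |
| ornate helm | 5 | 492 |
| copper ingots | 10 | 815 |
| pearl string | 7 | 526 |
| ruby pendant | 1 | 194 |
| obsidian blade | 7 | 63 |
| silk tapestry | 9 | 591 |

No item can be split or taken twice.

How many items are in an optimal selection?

6

The maximum value within 26 lb is 3521.
One optimal bundle: carved horn + bronze mirror + jeweled dagger + ivory figurine + copper ingots + ruby pendant (26 lb).
All optima have 6 items.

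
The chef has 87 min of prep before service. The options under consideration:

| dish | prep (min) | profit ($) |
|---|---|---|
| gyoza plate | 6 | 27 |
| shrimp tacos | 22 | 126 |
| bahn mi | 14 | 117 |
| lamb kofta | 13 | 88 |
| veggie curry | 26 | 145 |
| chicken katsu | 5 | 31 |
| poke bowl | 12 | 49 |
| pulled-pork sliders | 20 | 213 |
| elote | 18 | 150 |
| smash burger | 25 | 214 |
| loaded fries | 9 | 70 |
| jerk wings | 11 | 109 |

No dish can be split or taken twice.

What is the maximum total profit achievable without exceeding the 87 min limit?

Taking the top-ratio dishes first gives bahn mi + chicken katsu + pulled-pork sliders + smash burger + loaded fries + jerk wings for 754 (84 min).
Reworking the packing: lamb kofta + pulled-pork sliders + elote + smash burger + jerk wings uses 87 min and improves the total to 774.

774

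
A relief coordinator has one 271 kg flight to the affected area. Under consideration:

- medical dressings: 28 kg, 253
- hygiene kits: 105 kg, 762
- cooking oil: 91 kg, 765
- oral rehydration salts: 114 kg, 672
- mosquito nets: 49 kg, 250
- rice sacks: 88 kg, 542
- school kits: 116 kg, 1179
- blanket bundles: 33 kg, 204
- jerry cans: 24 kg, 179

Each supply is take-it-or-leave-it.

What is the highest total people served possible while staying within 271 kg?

Greedy by ratio would take medical dressings + cooking oil + school kits + jerry cans: 259 kg used, total 2376.
Replace jerry cans with blanket bundles: the trade gains 25 net, giving 2401 at 268 kg.

2401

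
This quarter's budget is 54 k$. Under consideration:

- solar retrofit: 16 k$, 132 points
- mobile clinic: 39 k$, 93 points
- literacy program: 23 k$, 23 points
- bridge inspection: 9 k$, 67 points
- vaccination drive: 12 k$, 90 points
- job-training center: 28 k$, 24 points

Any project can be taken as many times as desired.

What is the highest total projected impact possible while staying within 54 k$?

A density-first pass picks 3×solar retrofit — 396 at 48 k$.
Replace solar retrofit with bridge inspection + vaccination drive: the trade gains 25 net, giving 421 at 53 k$.
Every other selection either busts 54 k$ or fails to beat 421.

421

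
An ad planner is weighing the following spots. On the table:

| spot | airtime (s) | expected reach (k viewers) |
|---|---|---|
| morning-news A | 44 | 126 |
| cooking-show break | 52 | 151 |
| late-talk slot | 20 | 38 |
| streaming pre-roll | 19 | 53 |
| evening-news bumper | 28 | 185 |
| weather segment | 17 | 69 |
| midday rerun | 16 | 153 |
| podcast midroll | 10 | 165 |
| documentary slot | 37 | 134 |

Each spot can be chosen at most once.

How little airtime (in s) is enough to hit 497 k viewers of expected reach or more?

54

Minimise s subject to total expected reach ≥ 497.
Taking evening-news bumper + midday rerun + podcast midroll gives 503 (≥ 497) for 54 s.
Any bundle with less than 54 s falls short of 497.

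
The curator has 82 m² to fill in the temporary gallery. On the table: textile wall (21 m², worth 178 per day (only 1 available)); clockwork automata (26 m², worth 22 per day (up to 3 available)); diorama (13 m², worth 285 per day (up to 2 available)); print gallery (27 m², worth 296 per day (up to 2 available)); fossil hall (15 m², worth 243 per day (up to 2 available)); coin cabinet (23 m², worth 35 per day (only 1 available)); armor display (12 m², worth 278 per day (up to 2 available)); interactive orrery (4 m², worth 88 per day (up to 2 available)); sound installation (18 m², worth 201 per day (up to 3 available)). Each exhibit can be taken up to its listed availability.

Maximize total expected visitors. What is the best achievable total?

Density check — armor display 23.17, interactive orrery 22.00, diorama 21.92 are the best per m².
A density-first pass picks 2×diorama + fossil hall + 2×armor display + 2×interactive orrery — 1545 at 73 m².
Dropping 2×interactive orrery frees 8 m²; slotting in fossil hall (15 m²) lifts the total to 1612 at 80 m².
No other feasible combination exceeds 1612.

1612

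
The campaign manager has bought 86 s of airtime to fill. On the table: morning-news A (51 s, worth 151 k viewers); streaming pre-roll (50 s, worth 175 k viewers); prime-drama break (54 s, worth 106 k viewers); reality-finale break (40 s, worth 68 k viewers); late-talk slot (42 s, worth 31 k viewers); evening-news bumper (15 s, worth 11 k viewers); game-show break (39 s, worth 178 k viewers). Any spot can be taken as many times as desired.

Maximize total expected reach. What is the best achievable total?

356

By expected reach per s: game-show break 4.56, streaming pre-roll 3.50, morning-news A 2.96 lead.
Best packing: 2×game-show break — 78 s, 356 total.
No other feasible combination exceeds 356.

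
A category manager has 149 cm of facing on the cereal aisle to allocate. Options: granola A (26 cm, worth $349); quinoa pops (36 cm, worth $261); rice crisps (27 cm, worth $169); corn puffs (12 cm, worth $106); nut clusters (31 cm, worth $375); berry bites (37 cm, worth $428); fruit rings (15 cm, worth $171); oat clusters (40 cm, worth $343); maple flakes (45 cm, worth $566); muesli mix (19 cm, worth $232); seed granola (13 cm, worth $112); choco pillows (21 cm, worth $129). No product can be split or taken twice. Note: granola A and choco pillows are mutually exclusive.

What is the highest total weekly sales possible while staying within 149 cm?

Greedy by ratio would take granola A + corn puffs + nut clusters + fruit rings + maple flakes + muesli mix: 148 cm used, total 1799.
Dropping corn puffs frees 12 cm; slotting in seed granola (13 cm) lifts the total to 1805 at 149 cm.
Every other selection either busts 149 cm or breaks a pairing rule or fails to beat 1805.

1805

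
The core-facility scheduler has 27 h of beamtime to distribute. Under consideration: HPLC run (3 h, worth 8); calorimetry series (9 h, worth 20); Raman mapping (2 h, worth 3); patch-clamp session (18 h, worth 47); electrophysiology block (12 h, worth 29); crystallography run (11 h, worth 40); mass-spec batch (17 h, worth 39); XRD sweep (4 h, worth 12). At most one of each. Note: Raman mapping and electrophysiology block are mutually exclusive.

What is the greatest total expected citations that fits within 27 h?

81

A density-first pass picks HPLC run + calorimetry series + crystallography run + XRD sweep — 80 at 27 h.
Dropping HPLC run and calorimetry series frees 12 h; slotting in electrophysiology block (12 h) lifts the total to 81 at 27 h.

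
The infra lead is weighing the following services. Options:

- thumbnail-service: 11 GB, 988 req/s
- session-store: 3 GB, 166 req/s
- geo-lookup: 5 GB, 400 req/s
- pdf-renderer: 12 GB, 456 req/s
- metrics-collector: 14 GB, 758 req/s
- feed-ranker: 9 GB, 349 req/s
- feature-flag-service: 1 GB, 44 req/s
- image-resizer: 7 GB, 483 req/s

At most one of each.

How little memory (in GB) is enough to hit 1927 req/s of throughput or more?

Look for the lowest-memory combination reaching 1927.
thumbnail-service + session-store + geo-lookup + image-resizer reaches 2037 using 26 GB.
Below 26 GB the best achievable stays under 1927.

26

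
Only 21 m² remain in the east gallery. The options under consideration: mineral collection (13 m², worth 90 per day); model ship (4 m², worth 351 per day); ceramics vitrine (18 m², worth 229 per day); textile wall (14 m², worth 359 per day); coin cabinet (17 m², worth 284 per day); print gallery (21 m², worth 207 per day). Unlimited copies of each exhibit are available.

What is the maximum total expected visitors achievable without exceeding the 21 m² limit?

Ranking by ratio (expected visitors/m²): model ship 87.75, textile wall 25.64, coin cabinet 16.71.
5×model ship uses 20 of the 21 m² and totals 1755.
That's the maximum — no swap from here does better than 1755.

1755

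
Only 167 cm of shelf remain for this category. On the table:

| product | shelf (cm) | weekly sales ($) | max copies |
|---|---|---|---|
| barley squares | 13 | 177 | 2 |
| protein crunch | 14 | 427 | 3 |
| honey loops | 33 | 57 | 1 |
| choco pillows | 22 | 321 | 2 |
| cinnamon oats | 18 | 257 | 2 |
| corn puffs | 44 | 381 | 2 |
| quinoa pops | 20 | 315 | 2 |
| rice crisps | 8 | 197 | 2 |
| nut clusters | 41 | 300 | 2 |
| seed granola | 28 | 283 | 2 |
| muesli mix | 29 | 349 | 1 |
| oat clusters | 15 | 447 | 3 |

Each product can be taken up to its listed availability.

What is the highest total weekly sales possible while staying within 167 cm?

Filling by ratio: 3×protein crunch + choco pillows + 2×quinoa pops + 2×rice crisps + 3×oat clusters for 3967, with 2 cm left unused.
Dropping quinoa pops frees 20 cm; slotting in choco pillows (22 cm) lifts the total to 3973 at 167 cm.

3973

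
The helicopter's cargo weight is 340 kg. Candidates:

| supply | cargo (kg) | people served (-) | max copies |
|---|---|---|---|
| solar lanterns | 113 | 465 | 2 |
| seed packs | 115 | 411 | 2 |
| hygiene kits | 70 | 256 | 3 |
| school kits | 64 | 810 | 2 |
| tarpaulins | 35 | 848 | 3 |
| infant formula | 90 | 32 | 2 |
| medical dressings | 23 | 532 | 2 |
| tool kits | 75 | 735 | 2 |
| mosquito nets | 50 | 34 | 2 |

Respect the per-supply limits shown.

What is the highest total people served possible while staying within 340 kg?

5431

A density-first pass picks 2×school kits + 3×tarpaulins + 2×medical dressings + mosquito nets — 5262 at 329 kg.
The 73 kg tied up in medical dressings and mosquito nets is better spent on tool kits — total rises to 5431 (331 kg).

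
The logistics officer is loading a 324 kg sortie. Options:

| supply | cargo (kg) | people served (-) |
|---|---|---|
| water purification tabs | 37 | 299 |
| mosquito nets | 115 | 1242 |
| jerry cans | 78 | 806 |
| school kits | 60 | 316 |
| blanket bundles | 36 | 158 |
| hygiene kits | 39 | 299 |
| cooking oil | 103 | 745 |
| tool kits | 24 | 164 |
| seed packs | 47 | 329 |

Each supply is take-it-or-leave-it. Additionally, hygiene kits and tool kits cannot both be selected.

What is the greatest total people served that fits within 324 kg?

2975

By people served per kg: mosquito nets 10.80, jerry cans 10.33, water purification tabs 8.08, hygiene kits 7.67 lead.
The ratio ordering already packs tightly: water purification tabs + mosquito nets + jerry cans + hygiene kits + seed packs, 316 kg, 2975.
Next best is mosquito nets + jerry cans + cooking oil + tool kits at 2957 (320 kg) — short by 18.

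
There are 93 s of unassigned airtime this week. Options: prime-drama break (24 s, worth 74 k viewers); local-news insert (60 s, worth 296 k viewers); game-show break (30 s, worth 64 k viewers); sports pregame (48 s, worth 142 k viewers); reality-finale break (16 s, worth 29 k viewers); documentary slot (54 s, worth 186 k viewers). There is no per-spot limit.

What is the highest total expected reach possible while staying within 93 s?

370

By expected reach per s: local-news insert 4.93, documentary slot 3.44, prime-drama break 3.08, sports pregame 2.96 lead.
Prime-drama break + local-news insert uses 84 of the 93 s and totals 370.
Every other selection either busts 93 s or fails to beat 370.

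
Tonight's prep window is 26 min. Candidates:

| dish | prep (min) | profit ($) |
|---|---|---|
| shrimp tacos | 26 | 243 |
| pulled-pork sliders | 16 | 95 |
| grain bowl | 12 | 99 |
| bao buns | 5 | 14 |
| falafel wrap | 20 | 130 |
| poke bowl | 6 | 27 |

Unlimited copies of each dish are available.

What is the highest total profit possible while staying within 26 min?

The ratio ordering already packs tightly: shrimp tacos, 26 min, 243.
Nothing else within 26 min beats 243.

243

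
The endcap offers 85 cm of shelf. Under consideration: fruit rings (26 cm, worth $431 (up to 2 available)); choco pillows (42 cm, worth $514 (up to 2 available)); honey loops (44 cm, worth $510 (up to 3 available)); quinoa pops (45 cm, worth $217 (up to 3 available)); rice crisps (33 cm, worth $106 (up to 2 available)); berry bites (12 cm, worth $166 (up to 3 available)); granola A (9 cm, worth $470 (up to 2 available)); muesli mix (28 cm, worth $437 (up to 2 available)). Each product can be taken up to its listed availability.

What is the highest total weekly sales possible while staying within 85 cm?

1974

The ratio heuristic lands on 2×fruit rings + berry bites + 2×granola A (1968) but leaves 3 cm idle.
Dropping fruit rings frees 26 cm; slotting in muesli mix (28 cm) lifts the total to 1974 at 84 cm.
No other feasible combination exceeds 1974.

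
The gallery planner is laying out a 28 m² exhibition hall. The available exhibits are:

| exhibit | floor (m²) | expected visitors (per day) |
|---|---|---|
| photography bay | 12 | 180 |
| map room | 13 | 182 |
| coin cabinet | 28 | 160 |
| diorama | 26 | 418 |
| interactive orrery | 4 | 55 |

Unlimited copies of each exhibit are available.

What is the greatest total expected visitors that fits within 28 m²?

418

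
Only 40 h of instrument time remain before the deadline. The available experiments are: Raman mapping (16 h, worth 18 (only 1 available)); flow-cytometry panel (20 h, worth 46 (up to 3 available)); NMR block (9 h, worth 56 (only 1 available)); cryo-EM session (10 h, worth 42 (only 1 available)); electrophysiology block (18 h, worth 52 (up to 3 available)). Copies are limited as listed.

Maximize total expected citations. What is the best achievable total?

150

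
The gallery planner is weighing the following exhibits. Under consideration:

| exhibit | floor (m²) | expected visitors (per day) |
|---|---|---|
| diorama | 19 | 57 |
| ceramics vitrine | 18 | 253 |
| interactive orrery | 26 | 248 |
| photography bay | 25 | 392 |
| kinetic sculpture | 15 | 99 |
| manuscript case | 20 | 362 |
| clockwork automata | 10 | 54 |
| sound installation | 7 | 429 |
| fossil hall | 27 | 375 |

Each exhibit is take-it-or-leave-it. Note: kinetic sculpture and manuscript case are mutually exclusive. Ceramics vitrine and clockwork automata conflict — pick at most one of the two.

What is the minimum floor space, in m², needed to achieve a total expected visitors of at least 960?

45

Minimise m² subject to total expected visitors ≥ 960.
ceramics vitrine + manuscript case + sound installation reaches 1044 using 45 m².
Below 45 m² the best achievable stays under 960.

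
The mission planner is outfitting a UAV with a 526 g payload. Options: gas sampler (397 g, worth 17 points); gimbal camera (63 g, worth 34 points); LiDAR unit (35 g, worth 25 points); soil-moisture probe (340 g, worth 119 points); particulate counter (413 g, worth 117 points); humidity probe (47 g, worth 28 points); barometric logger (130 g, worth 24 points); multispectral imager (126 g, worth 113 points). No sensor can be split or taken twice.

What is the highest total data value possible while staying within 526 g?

260

Filling by ratio: gimbal camera + LiDAR unit + humidity probe + barometric logger + multispectral imager for 224, with 125 g left unused.
Replace gimbal camera and LiDAR unit and barometric logger with soil-moisture probe: the trade gains 36 net, giving 260 at 513 g.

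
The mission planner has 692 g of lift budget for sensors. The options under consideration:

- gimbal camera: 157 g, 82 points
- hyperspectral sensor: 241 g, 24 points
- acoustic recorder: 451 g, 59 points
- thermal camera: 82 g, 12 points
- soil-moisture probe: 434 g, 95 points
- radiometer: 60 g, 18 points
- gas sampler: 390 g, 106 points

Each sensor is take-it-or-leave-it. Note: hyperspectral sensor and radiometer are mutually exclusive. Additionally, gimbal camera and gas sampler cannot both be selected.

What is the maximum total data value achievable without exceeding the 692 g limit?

195

Taking gimbal camera + soil-moisture probe + radiometer: 651 g used, 195 in data value.
No other feasible combination exceeds 195.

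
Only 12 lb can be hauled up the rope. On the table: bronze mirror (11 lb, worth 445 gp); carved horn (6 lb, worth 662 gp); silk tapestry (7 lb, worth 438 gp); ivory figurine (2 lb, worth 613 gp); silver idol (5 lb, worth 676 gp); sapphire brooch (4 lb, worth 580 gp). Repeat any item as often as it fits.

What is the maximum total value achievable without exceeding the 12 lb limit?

Best packing: 6×ivory figurine — 12 lb, 3678 total.
Nothing else within 12 lb beats 3678.

3678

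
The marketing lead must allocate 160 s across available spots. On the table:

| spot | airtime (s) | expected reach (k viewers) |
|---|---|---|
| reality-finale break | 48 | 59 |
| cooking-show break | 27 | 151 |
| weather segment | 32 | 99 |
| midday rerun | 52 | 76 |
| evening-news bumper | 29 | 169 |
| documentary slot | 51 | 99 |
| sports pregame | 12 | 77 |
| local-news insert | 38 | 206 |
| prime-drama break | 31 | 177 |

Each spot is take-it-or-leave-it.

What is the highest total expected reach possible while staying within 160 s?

Filling by ratio: cooking-show break + evening-news bumper + sports pregame + local-news insert + prime-drama break for 780, with 23 s left unused.
Replace sports pregame with weather segment: the trade gains 22 net, giving 802 at 157 s.

802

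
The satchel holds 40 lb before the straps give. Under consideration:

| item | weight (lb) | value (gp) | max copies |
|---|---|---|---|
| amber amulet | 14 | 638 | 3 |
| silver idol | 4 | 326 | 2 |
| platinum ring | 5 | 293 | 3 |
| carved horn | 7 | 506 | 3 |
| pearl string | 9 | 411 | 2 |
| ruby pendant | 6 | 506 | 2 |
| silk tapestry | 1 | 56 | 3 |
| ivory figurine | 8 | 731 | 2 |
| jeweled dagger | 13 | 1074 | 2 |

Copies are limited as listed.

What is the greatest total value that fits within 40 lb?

A density-first pass picks 2×silver idol + 2×ruby pendant + 3×silk tapestry + 2×ivory figurine — 3294 at 39 lb.
The 12 lb tied up in silver idol and ruby pendant and 2×silk tapestry is better spent on jeweled dagger — total rises to 3424 (40 lb).

3424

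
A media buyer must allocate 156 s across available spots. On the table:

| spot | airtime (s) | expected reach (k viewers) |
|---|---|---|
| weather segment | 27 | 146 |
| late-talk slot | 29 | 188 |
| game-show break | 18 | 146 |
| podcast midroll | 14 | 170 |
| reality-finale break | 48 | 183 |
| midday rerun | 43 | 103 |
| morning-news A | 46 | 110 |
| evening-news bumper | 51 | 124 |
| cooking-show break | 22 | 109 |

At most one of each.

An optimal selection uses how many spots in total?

6

Best achievable expected reach is 869.
One optimal bundle: weather segment + late-talk slot + game-show break + podcast midroll + morning-news A + cooking-show break (156 s).
Every optimal selection uses 6 spots.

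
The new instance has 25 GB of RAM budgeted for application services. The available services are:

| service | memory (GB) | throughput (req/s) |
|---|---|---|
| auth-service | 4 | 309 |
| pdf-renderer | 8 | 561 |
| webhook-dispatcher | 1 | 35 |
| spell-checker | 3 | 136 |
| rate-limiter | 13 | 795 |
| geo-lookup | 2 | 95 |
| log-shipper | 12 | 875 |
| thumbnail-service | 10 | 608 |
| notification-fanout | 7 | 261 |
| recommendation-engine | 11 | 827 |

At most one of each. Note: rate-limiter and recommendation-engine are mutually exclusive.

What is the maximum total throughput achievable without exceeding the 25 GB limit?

Taking the top-ratio services first gives auth-service + pdf-renderer + geo-lookup + recommendation-engine for 1792 (25 GB).
The 12 GB tied up in auth-service and pdf-renderer is better spent on log-shipper — total rises to 1797 (25 GB).
An exhaustive check of the 1024 subsets confirms 1797.

1797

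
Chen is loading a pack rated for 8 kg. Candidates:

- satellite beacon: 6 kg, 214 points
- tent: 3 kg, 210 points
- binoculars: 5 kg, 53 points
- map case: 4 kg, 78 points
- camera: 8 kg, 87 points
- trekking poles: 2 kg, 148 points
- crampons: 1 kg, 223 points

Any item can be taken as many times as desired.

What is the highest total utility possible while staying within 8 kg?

Taking 8×crampons: 8 kg used, 1784 in utility.
That's the maximum — no swap from here does better than 1784.

1784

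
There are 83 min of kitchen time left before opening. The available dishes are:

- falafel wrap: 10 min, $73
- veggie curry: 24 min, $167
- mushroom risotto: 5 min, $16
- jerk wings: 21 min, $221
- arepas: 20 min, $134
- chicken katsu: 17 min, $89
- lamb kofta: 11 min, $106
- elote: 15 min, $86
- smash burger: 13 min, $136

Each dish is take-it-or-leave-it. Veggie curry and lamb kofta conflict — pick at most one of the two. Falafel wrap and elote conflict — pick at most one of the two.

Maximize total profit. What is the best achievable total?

686

Taking falafel wrap + mushroom risotto + jerk wings + arepas + lamb kofta + smash burger: 80 min used, 686 in profit.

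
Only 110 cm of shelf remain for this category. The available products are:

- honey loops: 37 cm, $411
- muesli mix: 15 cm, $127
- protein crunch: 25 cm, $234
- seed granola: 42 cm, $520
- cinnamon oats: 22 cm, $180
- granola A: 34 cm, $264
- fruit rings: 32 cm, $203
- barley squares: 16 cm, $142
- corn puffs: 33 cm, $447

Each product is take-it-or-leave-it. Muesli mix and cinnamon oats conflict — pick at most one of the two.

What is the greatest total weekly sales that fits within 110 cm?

1236

Filling by ratio: protein crunch + seed granola + corn puffs for 1201, with 10 cm left unused.
The 25 cm tied up in protein crunch is better spent on muesli mix + barley squares — total rises to 1236 (106 cm).
Next best is seed granola + granola A + corn puffs at 1231 (109 cm) — short by 5.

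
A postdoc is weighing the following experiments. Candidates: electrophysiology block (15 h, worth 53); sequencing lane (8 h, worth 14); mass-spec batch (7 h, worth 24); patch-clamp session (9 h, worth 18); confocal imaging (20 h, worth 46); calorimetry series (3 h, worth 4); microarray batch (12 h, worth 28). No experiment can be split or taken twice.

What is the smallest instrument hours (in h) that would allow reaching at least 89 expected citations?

Need the lightest bundle worth ≥ 89.
electrophysiology block + sequencing lane + mass-spec batch: 91 expected citations at 30 h.
Below 30 h the best achievable stays under 89.

30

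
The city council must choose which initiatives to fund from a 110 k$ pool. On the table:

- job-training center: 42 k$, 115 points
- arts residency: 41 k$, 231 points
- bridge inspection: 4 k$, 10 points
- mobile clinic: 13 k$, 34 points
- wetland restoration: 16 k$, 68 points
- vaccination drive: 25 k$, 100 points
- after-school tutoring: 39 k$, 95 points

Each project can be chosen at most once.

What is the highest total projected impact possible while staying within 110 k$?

Density check — arts residency 5.63, wetland restoration 4.25, vaccination drive 4.00, job-training center 2.74 are the best per k$.
The ratio heuristic lands on arts residency + bridge inspection + mobile clinic + wetland restoration + vaccination drive (443) but leaves 11 k$ idle.
Replace bridge inspection and mobile clinic and wetland restoration with job-training center: the trade gains 3 net, giving 446 at 108 k$.
An exhaustive check of the 128 subsets confirms 446.

446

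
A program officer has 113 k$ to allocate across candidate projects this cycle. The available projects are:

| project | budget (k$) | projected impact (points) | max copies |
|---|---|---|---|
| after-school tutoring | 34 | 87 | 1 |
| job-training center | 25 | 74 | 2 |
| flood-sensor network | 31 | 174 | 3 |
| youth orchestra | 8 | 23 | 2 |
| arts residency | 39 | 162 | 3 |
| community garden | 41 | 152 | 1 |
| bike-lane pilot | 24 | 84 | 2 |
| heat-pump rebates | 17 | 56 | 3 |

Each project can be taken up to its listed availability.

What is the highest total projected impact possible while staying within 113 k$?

The ratio ordering already packs tightly: 3×flood-sensor network + heat-pump rebates, 110 k$, 578.
Nothing else within 113 k$ beats 578.

578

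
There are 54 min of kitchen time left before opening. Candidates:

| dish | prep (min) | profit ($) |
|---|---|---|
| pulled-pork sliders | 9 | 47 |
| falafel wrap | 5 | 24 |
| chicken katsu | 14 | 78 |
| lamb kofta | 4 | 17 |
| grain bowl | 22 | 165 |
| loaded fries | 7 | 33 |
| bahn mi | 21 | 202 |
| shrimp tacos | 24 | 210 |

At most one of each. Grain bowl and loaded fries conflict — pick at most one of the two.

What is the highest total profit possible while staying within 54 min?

Ranking by ratio (profit/min): bahn mi 9.62, shrimp tacos 8.75, grain bowl 7.50.
Taking pulled-pork sliders + bahn mi + shrimp tacos: 54 min used, 459 in profit.
Every other selection either busts 54 min or breaks a pairing rule or fails to beat 459.

459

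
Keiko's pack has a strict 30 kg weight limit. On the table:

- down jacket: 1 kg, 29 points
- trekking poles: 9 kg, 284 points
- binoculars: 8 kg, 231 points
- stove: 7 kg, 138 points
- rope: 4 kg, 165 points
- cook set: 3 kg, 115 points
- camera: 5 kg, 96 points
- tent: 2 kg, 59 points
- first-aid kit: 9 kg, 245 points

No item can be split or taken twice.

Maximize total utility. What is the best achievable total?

Taking the top-ratio items first gives down jacket + trekking poles + binoculars + rope + cook set + tent for 883 (27 kg).
Replace down jacket and cook set and tent with first-aid kit: the trade gains 42 net, giving 925 at 30 kg.
Runner-up down jacket + trekking poles + binoculars + rope + cook set + camera tops out at 920.

925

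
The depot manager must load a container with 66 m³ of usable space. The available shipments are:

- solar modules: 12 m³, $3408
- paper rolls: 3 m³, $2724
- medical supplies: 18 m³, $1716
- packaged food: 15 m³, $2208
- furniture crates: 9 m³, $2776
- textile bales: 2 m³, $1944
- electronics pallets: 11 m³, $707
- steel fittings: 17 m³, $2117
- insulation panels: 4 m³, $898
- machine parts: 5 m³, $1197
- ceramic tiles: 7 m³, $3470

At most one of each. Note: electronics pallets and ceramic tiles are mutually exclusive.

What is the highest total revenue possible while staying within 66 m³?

Taking the top-ratio shipments first gives solar modules + paper rolls + packaged food + furniture crates + textile bales + insulation panels + machine parts + ceramic tiles for 18625 (57 m³).
The 9 m³ tied up in insulation panels and machine parts is better spent on steel fittings — total rises to 18647 (65 m³).
That's the maximum — no feasible swap from here does better than 18647.

18647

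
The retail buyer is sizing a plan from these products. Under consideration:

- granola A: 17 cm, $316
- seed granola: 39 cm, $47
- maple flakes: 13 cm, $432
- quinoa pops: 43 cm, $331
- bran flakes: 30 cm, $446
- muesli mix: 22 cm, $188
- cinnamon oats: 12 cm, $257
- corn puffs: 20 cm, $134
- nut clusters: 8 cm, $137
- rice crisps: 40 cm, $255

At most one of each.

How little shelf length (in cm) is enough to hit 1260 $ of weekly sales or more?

Need the lightest bundle worth ≥ 1260.
Taking maple flakes + bran flakes + cinnamon oats + nut clusters gives 1272 (≥ 1260) for 63 cm.
Any bundle with less than 63 cm falls short of 1260.

63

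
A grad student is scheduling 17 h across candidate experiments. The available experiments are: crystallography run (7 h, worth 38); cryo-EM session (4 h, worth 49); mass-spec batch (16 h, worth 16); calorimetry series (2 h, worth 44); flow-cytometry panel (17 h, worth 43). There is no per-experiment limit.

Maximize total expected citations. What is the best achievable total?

352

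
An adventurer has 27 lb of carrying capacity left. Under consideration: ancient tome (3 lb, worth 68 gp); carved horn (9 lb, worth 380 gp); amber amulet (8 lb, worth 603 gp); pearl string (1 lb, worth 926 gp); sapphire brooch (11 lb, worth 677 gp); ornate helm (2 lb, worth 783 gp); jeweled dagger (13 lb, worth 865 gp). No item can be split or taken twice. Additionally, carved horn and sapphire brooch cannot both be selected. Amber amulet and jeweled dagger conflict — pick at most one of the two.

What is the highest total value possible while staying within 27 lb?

Ranking by ratio (value/lb): pearl string 926.00, ornate helm 391.50, amber amulet 75.38.
Best packing: pearl string + sapphire brooch + ornate helm + jeweled dagger — 27 lb, 3251 total.
The closest alternative, ancient tome + amber amulet + pearl string + sapphire brooch + ornate helm, reaches only 3057.

3251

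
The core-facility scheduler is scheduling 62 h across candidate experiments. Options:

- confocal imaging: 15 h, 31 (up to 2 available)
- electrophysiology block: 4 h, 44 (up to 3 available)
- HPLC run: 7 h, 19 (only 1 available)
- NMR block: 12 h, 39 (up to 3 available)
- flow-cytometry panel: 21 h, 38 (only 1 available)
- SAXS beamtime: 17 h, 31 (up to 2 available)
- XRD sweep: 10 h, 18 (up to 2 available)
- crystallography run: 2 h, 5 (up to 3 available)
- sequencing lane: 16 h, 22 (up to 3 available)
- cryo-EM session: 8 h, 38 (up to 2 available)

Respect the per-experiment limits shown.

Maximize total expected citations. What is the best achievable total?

310

Ranking by ratio (expected citations/h): electrophysiology block 11.00, cryo-EM session 4.75, NMR block 3.25.
3×electrophysiology block + HPLC run + 2×NMR block + crystallography run + 2×cryo-EM session uses 61 of the 62 h and totals 310.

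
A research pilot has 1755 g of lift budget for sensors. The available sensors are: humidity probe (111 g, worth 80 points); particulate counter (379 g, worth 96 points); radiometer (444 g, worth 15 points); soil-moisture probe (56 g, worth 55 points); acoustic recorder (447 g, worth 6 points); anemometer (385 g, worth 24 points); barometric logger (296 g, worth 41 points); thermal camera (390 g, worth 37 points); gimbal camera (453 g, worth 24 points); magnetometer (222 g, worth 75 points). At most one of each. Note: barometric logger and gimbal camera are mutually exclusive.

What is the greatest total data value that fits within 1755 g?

384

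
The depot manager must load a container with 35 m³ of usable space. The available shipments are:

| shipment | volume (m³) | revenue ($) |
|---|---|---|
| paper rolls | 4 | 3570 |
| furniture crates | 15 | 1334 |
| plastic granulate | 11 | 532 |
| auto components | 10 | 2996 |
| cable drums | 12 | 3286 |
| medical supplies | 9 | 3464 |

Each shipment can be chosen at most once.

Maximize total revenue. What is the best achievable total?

13316

The ratio ordering already packs tightly: paper rolls + auto components + cable drums + medical supplies, 35 m³, 13316.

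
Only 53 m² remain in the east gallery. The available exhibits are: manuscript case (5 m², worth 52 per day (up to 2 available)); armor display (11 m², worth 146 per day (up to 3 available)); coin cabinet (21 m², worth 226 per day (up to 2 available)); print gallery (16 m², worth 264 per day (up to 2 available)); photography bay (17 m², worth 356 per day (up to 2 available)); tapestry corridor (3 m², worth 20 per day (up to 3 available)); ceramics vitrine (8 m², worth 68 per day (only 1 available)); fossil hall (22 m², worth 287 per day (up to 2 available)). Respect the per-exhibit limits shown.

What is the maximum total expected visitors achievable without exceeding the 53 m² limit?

996

By expected visitors per m²: photography bay 20.94, print gallery 16.50, armor display 13.27 lead.
Best packing: print gallery + 2×photography bay + tapestry corridor — 53 m², 996 total.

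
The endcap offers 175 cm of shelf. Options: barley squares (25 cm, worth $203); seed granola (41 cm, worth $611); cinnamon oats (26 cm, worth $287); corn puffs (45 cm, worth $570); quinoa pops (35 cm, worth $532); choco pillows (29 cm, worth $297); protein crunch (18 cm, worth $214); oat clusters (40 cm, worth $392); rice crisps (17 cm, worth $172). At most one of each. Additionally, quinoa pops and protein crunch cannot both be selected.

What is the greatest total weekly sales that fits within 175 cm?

2213

Best packing: barley squares + seed granola + corn puffs + quinoa pops + choco pillows — 175 cm, 2213 total.
Every other selection either busts 175 cm or breaks a pairing rule or fails to beat 2213.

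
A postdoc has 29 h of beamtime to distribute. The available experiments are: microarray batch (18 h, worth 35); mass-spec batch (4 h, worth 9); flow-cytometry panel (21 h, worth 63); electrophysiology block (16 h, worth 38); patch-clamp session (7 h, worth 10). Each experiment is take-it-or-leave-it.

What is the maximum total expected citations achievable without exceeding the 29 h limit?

Density check — flow-cytometry panel 3.00, electrophysiology block 2.38, mass-spec batch 2.25 are the best per h.
The ratio heuristic lands on mass-spec batch + flow-cytometry panel (72) but leaves 4 h idle.
Replace mass-spec batch with patch-clamp session: the trade gains 1 net, giving 73 at 28 h.
Runner-up mass-spec batch + flow-cytometry panel tops out at 72.

73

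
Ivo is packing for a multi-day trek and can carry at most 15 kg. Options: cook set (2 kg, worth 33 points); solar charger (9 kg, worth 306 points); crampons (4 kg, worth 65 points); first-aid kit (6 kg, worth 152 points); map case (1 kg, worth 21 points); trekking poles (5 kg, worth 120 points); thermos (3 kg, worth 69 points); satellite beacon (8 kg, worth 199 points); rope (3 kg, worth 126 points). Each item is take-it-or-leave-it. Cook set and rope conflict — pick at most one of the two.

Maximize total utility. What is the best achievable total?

Best packing: solar charger + thermos + rope — 15 kg, 501 total.
Runner-up solar charger + first-aid kit tops out at 458.

501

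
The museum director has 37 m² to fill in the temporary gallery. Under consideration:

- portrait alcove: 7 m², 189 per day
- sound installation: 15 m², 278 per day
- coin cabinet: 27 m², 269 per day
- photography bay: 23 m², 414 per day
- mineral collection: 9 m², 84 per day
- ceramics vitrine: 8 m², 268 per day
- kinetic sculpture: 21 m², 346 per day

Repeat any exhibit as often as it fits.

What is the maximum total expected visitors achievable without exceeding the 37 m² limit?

1103

By expected visitors per m²: ceramics vitrine 33.50, portrait alcove 27.00, sound installation 18.53 lead.
A density-first pass picks 4×ceramics vitrine — 1072 at 32 m².
The 16 m² tied up in 2×ceramics vitrine is better spent on 3×portrait alcove — total rises to 1103 (37 m²).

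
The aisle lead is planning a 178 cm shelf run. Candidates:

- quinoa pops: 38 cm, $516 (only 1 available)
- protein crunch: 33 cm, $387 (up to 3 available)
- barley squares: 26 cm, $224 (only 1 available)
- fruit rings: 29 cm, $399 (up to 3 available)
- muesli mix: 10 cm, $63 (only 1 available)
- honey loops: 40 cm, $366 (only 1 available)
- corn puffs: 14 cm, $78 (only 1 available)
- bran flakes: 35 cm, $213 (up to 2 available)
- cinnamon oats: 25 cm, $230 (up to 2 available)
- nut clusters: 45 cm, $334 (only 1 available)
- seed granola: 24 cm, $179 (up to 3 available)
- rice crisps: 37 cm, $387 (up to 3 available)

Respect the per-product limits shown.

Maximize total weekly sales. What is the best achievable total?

2201

The ratio heuristic lands on quinoa pops + protein crunch + 3×fruit rings + muesli mix (2163) but leaves 10 cm idle.
The 48 cm tied up in quinoa pops and muesli mix is better spent on protein crunch + cinnamon oats — total rises to 2201 (178 cm).
Every other selection either busts 178 cm or exceeds an availability limit or fails to beat 2201.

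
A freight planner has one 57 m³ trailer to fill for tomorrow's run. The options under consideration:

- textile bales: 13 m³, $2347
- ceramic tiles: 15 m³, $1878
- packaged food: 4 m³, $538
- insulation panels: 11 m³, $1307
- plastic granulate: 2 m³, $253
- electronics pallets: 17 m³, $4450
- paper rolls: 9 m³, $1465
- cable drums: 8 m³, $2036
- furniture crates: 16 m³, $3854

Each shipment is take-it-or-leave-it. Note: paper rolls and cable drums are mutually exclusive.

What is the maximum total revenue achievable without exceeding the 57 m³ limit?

12940

Taking textile bales + plastic granulate + electronics pallets + cable drums + furniture crates: 56 m³ used, 12940 in revenue.
That's the maximum — no feasible swap from here does better than 12940.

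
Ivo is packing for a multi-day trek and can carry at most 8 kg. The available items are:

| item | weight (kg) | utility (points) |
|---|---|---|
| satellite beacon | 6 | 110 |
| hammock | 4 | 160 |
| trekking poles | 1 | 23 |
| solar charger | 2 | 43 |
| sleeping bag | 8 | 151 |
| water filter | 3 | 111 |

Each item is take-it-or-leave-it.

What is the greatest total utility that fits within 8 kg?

Hammock + trekking poles + water filter uses 8 of the 8 kg and totals 294.
Every other selection either busts 8 kg or fails to beat 294.

294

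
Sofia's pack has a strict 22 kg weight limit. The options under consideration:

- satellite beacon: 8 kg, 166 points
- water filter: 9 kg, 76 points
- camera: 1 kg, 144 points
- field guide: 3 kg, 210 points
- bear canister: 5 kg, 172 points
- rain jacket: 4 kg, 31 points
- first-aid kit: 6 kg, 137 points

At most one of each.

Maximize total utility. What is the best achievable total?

Greedy by ratio would take camera + field guide + bear canister + rain jacket + first-aid kit: 19 kg used, total 694.
The 6 kg tied up in first-aid kit is better spent on satellite beacon — total rises to 723 (21 kg).
Runner-up camera + field guide + bear canister + rain jacket + first-aid kit tops out at 694.

723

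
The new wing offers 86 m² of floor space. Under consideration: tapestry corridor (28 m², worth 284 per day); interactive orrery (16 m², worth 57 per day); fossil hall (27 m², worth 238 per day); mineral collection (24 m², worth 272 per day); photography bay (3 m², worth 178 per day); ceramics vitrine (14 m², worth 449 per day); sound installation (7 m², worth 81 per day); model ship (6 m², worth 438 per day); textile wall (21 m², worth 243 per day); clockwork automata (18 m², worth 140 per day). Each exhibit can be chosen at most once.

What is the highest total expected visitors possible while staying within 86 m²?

Filling by ratio: mineral collection + photography bay + ceramics vitrine + sound installation + model ship + textile wall for 1661, with 11 m² left unused.
The 7 m² tied up in sound installation is better spent on clockwork automata — total rises to 1720 (86 m²).
Runner-up tapestry corridor + mineral collection + photography bay + ceramics vitrine + sound installation + model ship tops out at 1702.

1720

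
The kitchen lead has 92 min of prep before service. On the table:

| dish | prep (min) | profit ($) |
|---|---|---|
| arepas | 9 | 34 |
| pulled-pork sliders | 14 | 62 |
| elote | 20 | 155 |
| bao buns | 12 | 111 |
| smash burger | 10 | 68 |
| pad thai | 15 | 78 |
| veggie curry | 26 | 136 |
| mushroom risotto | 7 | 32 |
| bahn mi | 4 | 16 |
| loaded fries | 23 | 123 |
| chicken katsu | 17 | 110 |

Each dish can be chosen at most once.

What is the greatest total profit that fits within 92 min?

612

A density-first pass picks elote + bao buns + smash burger + mushroom risotto + loaded fries + chicken katsu — 599 at 89 min.
The 23 min tied up in loaded fries is better spent on veggie curry — total rises to 612 (92 min).
An exhaustive check of the 2048 subsets confirms 612.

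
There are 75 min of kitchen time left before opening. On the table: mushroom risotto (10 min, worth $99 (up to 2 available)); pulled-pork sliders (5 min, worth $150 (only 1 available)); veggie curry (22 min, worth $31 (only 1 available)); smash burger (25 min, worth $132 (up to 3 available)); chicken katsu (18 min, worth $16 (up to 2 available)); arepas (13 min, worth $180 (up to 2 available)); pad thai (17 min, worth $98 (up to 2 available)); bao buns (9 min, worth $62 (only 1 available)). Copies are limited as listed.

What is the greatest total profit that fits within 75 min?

Taking the top-ratio dishes first gives 2×mushroom risotto + pulled-pork sliders + 2×arepas + bao buns for 770 (60 min).
Replace bao buns with pad thai: the trade gains 36 net, giving 806 at 68 min.
Nothing else within 75 min beats 806.

806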